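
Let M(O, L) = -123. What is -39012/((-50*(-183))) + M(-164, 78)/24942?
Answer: -54120153/12678850 ≈ -4.2685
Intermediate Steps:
-39012/((-50*(-183))) + M(-164, 78)/24942 = -39012/((-50*(-183))) - 123/24942 = -39012/9150 - 123*1/24942 = -39012*1/9150 - 41/8314 = -6502/1525 - 41/8314 = -54120153/12678850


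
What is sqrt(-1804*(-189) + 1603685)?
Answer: sqrt(1944641) ≈ 1394.5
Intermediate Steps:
sqrt(-1804*(-189) + 1603685) = sqrt(340956 + 1603685) = sqrt(1944641)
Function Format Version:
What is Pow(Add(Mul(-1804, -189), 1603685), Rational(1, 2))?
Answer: Pow(1944641, Rational(1, 2)) ≈ 1394.5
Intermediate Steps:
Pow(Add(Mul(-1804, -189), 1603685), Rational(1, 2)) = Pow(Add(340956, 1603685), Rational(1, 2)) = Pow(1944641, Rational(1, 2))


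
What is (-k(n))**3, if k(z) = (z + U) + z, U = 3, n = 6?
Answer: -3375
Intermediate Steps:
k(z) = 3 + 2*z (k(z) = (z + 3) + z = (3 + z) + z = 3 + 2*z)
(-k(n))**3 = (-(3 + 2*6))**3 = (-(3 + 12))**3 = (-1*15)**3 = (-15)**3 = -3375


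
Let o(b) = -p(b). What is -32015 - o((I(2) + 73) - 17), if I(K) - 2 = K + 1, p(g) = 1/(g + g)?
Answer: -3905829/122 ≈ -32015.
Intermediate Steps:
p(g) = 1/(2*g)
I(K) = 3 + K (I(K) = 2 + (K + 1) = 2 + (1 + K) = 3 + K)
o(b) = -1/(2*b)
-32015 - o((I(2) + 73) - 17) = -32015 - (-1)/(2*(((3 + 2) + 73) - 17)) = -32015 - (-1)/(2*((5 + 73) - 17)) = -32015 - (-1)/(2*(78 - 17)) = -32015 - (-1)/(2*61) = -32015 - 1*(-1/122) = -32015 + 1/122 = -3905829/122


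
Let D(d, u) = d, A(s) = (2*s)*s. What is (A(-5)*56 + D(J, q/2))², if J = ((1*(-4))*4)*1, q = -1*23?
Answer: 7750656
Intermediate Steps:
q = -23
J = -16 (J = -4*4*1 = -16*1 = -16)
A(s) = 2*s²
(A(-5)*56 + D(J, q/2))² = ((2*(-5)²)*56 - 16)² = ((2*25)*56 - 16)² = (50*56 - 16)² = (2800 - 16)² = 2784² = 7750656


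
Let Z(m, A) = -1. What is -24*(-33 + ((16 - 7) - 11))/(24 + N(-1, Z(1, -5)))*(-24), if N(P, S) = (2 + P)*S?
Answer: -20160/23 ≈ -876.52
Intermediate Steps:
N(P, S) = S*(2 + P)
-24*(-33 + ((16 - 7) - 11))/(24 + N(-1, Z(1, -5)))*(-24) = -24*(-33 + ((16 - 7) - 11))/(24 - (2 - 1))*(-24) = -24*(-33 + (9 - 11))/(24 - 1*1)*(-24) = -24*(-33 - 2)/(24 - 1)*(-24) = -(-840)/23*(-24) = -24*(-35/23)*(-24) = (840/23)*(-24) = -20160/23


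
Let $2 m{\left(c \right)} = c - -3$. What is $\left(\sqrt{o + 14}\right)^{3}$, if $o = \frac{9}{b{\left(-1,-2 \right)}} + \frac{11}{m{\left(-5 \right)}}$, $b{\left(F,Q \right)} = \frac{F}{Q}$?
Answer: $21 \sqrt{21} \approx 96.234$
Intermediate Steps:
$m{\left(c \right)} = \frac{3}{2} + \frac{c}{2}$ ($m{\left(c \right)} = \frac{c - -3}{2} = \frac{c + 3}{2} = \frac{3 + c}{2} = \frac{3}{2} + \frac{c}{2}$)
$o = 7$ ($o = \frac{9}{\left(-1\right) \frac{1}{-2}} + \frac{11}{\frac{3}{2} + \frac{1}{2} \left(-5\right)} = \frac{9}{\left(-1\right) \left(- \frac{1}{2}\right)} + \frac{11}{\frac{3}{2} - \frac{5}{2}} = 9 \frac{1}{\frac{1}{2}} + \frac{11}{-1} = 9 \cdot 2 + 11 \left(-1\right) = 18 - 11 = 7$)
$\left(\sqrt{o + 14}\right)^{3} = \left(\sqrt{7 + 14}\right)^{3} = \left(\sqrt{21}\right)^{3} = 21 \sqrt{21}$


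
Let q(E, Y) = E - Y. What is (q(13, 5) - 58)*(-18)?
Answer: 900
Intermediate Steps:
(q(13, 5) - 58)*(-18) = ((13 - 1*5) - 58)*(-18) = ((13 - 5) - 58)*(-18) = (8 - 58)*(-18) = -50*(-18) = 900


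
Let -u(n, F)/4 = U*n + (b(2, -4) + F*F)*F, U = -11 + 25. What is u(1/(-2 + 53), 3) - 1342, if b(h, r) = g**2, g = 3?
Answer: -79514/51 ≈ -1559.1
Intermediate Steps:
b(h, r) = 9 (b(h, r) = 3**2 = 9)
U = 14
u(n, F) = -56*n - 4*F*(9 + F**2) (u(n, F) = -4*(14*n + (9 + F*F)*F) = -4*(14*n + (9 + F**2)*F) = -4*(14*n + F*(9 + F**2)) = -56*n - 4*F*(9 + F**2))
u(1/(-2 + 53), 3) - 1342 = (-56/(-2 + 53) - 36*3 - 4*3**3) - 1342 = (-56/51 - 108 - 4*27) - 1342 = (-56*1/51 - 108 - 108) - 1342 = (-56/51 - 108 - 108) - 1342 = -11072/51 - 1342 = -79514/51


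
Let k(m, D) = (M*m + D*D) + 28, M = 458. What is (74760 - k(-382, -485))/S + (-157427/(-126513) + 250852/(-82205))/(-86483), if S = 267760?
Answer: 2602678336345321189/48165916601908322640 ≈ 0.054036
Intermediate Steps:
k(m, D) = 28 + D² + 458*m (k(m, D) = (458*m + D*D) + 28 = (458*m + D²) + 28 = (D² + 458*m) + 28 = 28 + D² + 458*m)
(74760 - k(-382, -485))/S + (-157427/(-126513) + 250852/(-82205))/(-86483) = (74760 - (28 + (-485)² + 458*(-382)))/267760 + (-157427/(-126513) + 250852/(-82205))/(-86483) = (74760 - (28 + 235225 - 174956))*(1/267760) + (-157427*(-1/126513) + 250852*(-1/82205))*(-1/86483) = (74760 - 1*60297)*(1/267760) + (157427/126513 - 250852/82205)*(-1/86483) = (74760 - 60297)*(1/267760) - 18794752541/10400001165*(-1/86483) = 14463*(1/267760) + 18794752541/899423300752695 = 14463/267760 + 18794752541/899423300752695 = 2602678336345321189/48165916601908322640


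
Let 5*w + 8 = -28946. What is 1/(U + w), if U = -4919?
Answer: -5/53549 ≈ -9.3372e-5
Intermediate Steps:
w = -28954/5 (w = -8/5 + (1/5)*(-28946) = -8/5 - 28946/5 = -28954/5 ≈ -5790.8)
1/(U + w) = 1/(-4919 - 28954/5) = 1/(-53549/5) = -5/53549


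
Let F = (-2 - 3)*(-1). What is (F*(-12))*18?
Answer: -1080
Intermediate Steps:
F = 5 (F = -5*(-1) = 5)
(F*(-12))*18 = (5*(-12))*18 = -60*18 = -1080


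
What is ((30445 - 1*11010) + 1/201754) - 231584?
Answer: -42801909345/201754 ≈ -2.1215e+5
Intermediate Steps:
((30445 - 1*11010) + 1/201754) - 231584 = ((30445 - 11010) + 1/201754) - 231584 = (19435 + 1/201754) - 231584 = 3921088991/201754 - 231584 = -42801909345/201754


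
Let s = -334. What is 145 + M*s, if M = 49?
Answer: -16221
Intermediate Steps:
145 + M*s = 145 + 49*(-334) = 145 - 16366 = -16221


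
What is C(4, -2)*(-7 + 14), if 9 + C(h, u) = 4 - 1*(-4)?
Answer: -7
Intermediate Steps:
C(h, u) = -1 (C(h, u) = -9 + (4 - 1*(-4)) = -9 + (4 + 4) = -9 + 8 = -1)
C(4, -2)*(-7 + 14) = -(-7 + 14) = -1*7 = -7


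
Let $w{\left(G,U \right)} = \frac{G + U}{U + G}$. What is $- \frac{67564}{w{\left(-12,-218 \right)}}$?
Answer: $-67564$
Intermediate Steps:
$w{\left(G,U \right)} = 1$ ($w{\left(G,U \right)} = \frac{G + U}{G + U} = 1$)
$- \frac{67564}{w{\left(-12,-218 \right)}} = - \frac{67564}{1} = \left(-67564\right) 1 = -67564$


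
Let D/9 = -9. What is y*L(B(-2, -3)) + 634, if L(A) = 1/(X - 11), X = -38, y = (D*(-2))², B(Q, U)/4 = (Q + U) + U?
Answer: 4822/49 ≈ 98.408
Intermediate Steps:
D = -81 (D = 9*(-9) = -81)
B(Q, U) = 4*Q + 8*U (B(Q, U) = 4*((Q + U) + U) = 4*(Q + 2*U) = 4*Q + 8*U)
y = 26244 (y = (-81*(-2))² = 162² = 26244)
L(A) = -1/49 (L(A) = 1/(-38 - 11) = 1/(-49) = -1/49)
y*L(B(-2, -3)) + 634 = 26244*(-1/49) + 634 = -26244/49 + 634 = 4822/49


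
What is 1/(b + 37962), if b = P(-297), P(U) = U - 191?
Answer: 1/37474 ≈ 2.6685e-5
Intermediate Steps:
P(U) = -191 + U
b = -488 (b = -191 - 297 = -488)
1/(b + 37962) = 1/(-488 + 37962) = 1/37474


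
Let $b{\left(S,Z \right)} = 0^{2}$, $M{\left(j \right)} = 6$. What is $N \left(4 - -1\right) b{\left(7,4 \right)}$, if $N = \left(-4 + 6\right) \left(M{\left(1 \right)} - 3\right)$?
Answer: $0$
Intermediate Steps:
$N = 6$ ($N = \left(-4 + 6\right) \left(6 - 3\right) = 2 \cdot 3 = 6$)
$b{\left(S,Z \right)} = 0$
$N \left(4 - -1\right) b{\left(7,4 \right)} = 6 \left(4 - -1\right) 0 = 6 \left(4 + \left(-4 + 5\right)\right) 0 = 6 \left(4 + 1\right) 0 = 6 \cdot 5 \cdot 0 = 30 \cdot 0 = 0$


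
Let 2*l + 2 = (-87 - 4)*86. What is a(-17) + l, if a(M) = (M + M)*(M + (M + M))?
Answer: -2180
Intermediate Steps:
a(M) = 6*M² (a(M) = (2*M)*(M + 2*M) = (2*M)*(3*M) = 6*M²)
l = -3914 (l = -1 + ((-87 - 4)*86)/2 = -1 + (-91*86)/2 = -1 + (½)*(-7826) = -1 - 3913 = -3914)
a(-17) + l = 6*(-17)² - 3914 = 6*289 - 3914 = 1734 - 3914 = -2180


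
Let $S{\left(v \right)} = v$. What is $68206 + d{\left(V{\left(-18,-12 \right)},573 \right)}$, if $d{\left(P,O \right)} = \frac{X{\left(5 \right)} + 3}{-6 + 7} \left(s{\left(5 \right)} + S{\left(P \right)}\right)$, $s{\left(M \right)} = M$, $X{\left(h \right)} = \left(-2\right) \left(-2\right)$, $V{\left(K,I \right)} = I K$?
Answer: $69753$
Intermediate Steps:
$X{\left(h \right)} = 4$
$d{\left(P,O \right)} = 35 + 7 P$ ($d{\left(P,O \right)} = \frac{4 + 3}{-6 + 7} \left(5 + P\right) = \frac{7}{1} \left(5 + P\right) = 7 \cdot 1 \left(5 + P\right) = 7 \left(5 + P\right) = 35 + 7 P$)
$68206 + d{\left(V{\left(-18,-12 \right)},573 \right)} = 68206 + \left(35 + 7 \left(\left(-12\right) \left(-18\right)\right)\right) = 68206 + \left(35 + 7 \cdot 216\right) = 68206 + \left(35 + 1512\right) = 68206 + 1547 = 69753$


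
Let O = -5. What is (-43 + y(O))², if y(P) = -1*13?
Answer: 3136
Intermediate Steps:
y(P) = -13
(-43 + y(O))² = (-43 - 13)² = (-56)² = 3136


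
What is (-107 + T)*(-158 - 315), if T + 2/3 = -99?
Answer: 293260/3 ≈ 97753.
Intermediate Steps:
T = -299/3 (T = -2/3 - 99 = -299/3 ≈ -99.667)
(-107 + T)*(-158 - 315) = (-107 - 299/3)*(-158 - 315) = -620/3*(-473) = 293260/3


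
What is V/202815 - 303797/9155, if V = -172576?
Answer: -12638904367/371354265 ≈ -34.035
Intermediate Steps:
V/202815 - 303797/9155 = -172576/202815 - 303797/9155 = -12638904367/371354265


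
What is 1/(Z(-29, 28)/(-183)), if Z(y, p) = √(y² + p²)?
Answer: -183*√65/325 ≈ -4.5397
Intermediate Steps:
Z(y, p) = √(p² + y²)
1/(Z(-29, 28)/(-183)) = 1/(√(28² + (-29)²)/(-183)) = 1/(√(784 + 841)*(-1/183)) = 1/(√1625*(-1/183)) = 1/((5*√65)*(-1/183)) = 1/(-5*√65/183) = -183*√65/325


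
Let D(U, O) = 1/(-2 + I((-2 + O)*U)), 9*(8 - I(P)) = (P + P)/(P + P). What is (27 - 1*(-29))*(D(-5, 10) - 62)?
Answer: -183512/53 ≈ -3462.5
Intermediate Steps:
I(P) = 71/9 (I(P) = 8 - (P + P)/(9*(P + P)) = 8 - 2*P/(9*(2*P)) = 8 - 2*P*1/(2*P)/9 = 8 - 1/9*1 = 8 - 1/9 = 71/9)
D(U, O) = 9/53 (D(U, O) = 1/(-2 + 71/9) = 1/(53/9) = 9/53)
(27 - 1*(-29))*(D(-5, 10) - 62) = (27 - 1*(-29))*(9/53 - 62) = (27 + 29)*(-3277/53) = 56*(-3277/53) = -183512/53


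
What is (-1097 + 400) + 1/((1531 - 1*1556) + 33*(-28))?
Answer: -661454/949 ≈ -697.00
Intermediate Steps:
(-1097 + 400) + 1/((1531 - 1*1556) + 33*(-28)) = -697 + 1/((1531 - 1556) - 924) = -697 + 1/(-25 - 924) = -697 + 1/(-949) = -697 - 1/949 = -661454/949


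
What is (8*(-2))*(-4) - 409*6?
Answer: -2390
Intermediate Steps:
(8*(-2))*(-4) - 409*6 = -16*(-4) - 2454 = 64 - 2454 = -2390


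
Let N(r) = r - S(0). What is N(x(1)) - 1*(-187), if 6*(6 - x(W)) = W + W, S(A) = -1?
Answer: 581/3 ≈ 193.67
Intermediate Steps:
x(W) = 6 - W/3 (x(W) = 6 - (W + W)/6 = 6 - W/3)
N(r) = 1 + r (N(r) = r - 1*(-1) = r + 1 = 1 + r)
N(x(1)) - 1*(-187) = (1 + (6 - ⅓*1)) - 1*(-187) = (1 + (6 - ⅓)) + 187 = (1 + 17/3) + 187 = 20/3 + 187 = 581/3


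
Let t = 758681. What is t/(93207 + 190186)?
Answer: 68971/25763 ≈ 2.6771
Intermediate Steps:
t/(93207 + 190186) = 758681/(93207 + 190186) = 758681/283393 = 758681*(1/283393) = 68971/25763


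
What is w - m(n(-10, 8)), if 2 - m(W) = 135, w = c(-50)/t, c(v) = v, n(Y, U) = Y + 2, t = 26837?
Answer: 3569271/26837 ≈ 133.00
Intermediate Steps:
n(Y, U) = 2 + Y
w = -50/26837 ≈ -0.0018631
m(W) = -133 (m(W) = 2 - 1*135 = 2 - 135 = -133)
w - m(n(-10, 8)) = -50/26837 - 1*(-133) = -50/26837 + 133 = 3569271/26837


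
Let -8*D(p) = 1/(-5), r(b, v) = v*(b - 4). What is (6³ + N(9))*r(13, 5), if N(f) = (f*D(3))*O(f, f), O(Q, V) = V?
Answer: 78489/8 ≈ 9811.1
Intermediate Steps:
r(b, v) = v*(-4 + b)
D(p) = 1/40 (D(p) = -1/(8*(-5)) = -(-1)/(8*5) = -⅛*(-⅕) = 1/40)
N(f) = f²/40 (N(f) = (f*(1/40))*f = (f/40)*f = f²/40)
(6³ + N(9))*r(13, 5) = (6³ + (1/40)*9²)*(5*(-4 + 13)) = (216 + (1/40)*81)*(5*9) = (216 + 81/40)*45 = (8721/40)*45 = 78489/8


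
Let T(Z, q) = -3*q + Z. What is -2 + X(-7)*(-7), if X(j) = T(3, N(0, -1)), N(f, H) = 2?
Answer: 19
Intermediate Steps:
T(Z, q) = Z - 3*q
X(j) = -3 (X(j) = 3 - 3*2 = 3 - 6 = -3)
-2 + X(-7)*(-7) = -2 - 3*(-7) = -2 + 21 = 19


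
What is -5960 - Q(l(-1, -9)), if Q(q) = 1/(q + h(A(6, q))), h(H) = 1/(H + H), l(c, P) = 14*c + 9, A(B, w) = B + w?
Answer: -53638/9 ≈ -5959.8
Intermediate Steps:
l(c, P) = 9 + 14*c
h(H) = 1/(2*H)
Q(q) = 1/(q + 1/(2*(6 + q)))
-5960 - Q(l(-1, -9)) = -5960 - 2*(6 + (9 + 14*(-1)))/(1 + 2*(9 + 14*(-1))*(6 + (9 + 14*(-1)))) = -5960 - 2*(6 + (9 - 14))/(1 + 2*(9 - 14)*(6 + (9 - 14))) = -5960 - 2*(6 - 5)/(1 + 2*(-5)*(6 - 5)) = -5960 - 2/(1 + 2*(-5)*1) = -5960 - 2/(1 - 10) = -5960 - 2/(-9) = -5960 - 2*(-1)/9 = -5960 - 1*(-2/9) = -5960 + 2/9 = -53638/9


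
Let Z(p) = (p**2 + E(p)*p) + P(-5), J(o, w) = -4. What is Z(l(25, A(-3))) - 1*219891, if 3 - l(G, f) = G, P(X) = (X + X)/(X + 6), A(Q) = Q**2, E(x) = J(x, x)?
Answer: -219329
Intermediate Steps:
E(x) = -4
P(X) = 2*X/(6 + X) (P(X) = (2*X)/(6 + X) = 2*X/(6 + X))
l(G, f) = 3 - G
Z(p) = -10 + p**2 - 4*p (Z(p) = (p**2 - 4*p) + 2*(-5)/(6 - 5) = (p**2 - 4*p) + 2*(-5)/1 = (p**2 - 4*p) + 2*(-5)*1 = (p**2 - 4*p) - 10 = -10 + p**2 - 4*p)
Z(l(25, A(-3))) - 1*219891 = (-10 + (3 - 1*25)**2 - 4*(3 - 1*25)) - 1*219891 = (-10 + (3 - 25)**2 - 4*(3 - 25)) - 219891 = (-10 + (-22)**2 - 4*(-22)) - 219891 = (-10 + 484 + 88) - 219891 = 562 - 219891 = -219329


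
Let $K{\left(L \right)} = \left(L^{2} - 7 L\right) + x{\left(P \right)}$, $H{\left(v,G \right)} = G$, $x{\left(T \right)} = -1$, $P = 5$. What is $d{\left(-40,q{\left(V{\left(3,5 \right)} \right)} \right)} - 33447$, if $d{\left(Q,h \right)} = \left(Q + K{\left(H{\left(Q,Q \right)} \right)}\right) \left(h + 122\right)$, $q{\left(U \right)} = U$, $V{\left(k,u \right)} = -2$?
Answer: $187233$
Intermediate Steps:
$K{\left(L \right)} = -1 + L^{2} - 7 L$ ($K{\left(L \right)} = \left(L^{2} - 7 L\right) - 1 = -1 + L^{2} - 7 L$)
$d{\left(Q,h \right)} = \left(122 + h\right) \left(-1 + Q^{2} - 6 Q\right)$ ($d{\left(Q,h \right)} = \left(Q - \left(1 - Q^{2} + 7 Q\right)\right) \left(h + 122\right) = \left(-1 + Q^{2} - 6 Q\right) \left(122 + h\right) = \left(122 + h\right) \left(-1 + Q^{2} - 6 Q\right)$)
$d{\left(-40,q{\left(V{\left(3,5 \right)} \right)} \right)} - 33447 = \left(-122 - -2 - -29280 + 122 \left(-40\right)^{2} - 2 \left(-40\right)^{2} - \left(-240\right) \left(-2\right)\right) - 33447 = \left(-122 + 2 + 29280 + 122 \cdot 1600 - 3200 - 480\right) - 33447 = \left(-122 + 2 + 29280 + 195200 - 3200 - 480\right) - 33447 = 220680 - 33447 = 187233$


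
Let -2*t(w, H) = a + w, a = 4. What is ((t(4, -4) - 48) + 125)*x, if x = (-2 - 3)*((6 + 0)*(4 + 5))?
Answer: -19710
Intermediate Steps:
t(w, H) = -2 - w/2 (t(w, H) = -(4 + w)/2 = -2 - w/2)
x = -270 (x = -30*9 = -5*54 = -270)
((t(4, -4) - 48) + 125)*x = (((-2 - 1/2*4) - 48) + 125)*(-270) = (((-2 - 2) - 48) + 125)*(-270) = ((-4 - 48) + 125)*(-270) = (-52 + 125)*(-270) = 73*(-270) = -19710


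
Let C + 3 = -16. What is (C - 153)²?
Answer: 29584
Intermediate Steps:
C = -19 (C = -3 - 16 = -19)
(C - 153)² = (-19 - 153)² = (-172)² = 29584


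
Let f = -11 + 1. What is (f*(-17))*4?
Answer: 680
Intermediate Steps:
f = -10
(f*(-17))*4 = -10*(-17)*4 = 170*4 = 680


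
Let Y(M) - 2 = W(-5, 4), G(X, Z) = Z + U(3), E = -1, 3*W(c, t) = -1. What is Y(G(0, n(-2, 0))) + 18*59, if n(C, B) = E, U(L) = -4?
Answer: 3191/3 ≈ 1063.7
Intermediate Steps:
W(c, t) = -⅓ (W(c, t) = (⅓)*(-1) = -⅓)
n(C, B) = -1
G(X, Z) = -4 + Z (G(X, Z) = Z - 4 = -4 + Z)
Y(M) = 5/3 (Y(M) = 2 - ⅓ = 5/3)
Y(G(0, n(-2, 0))) + 18*59 = 5/3 + 18*59 = 5/3 + 1062 = 3191/3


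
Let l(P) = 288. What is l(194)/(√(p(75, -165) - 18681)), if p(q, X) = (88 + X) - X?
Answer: -288*I*√18593/18593 ≈ -2.1121*I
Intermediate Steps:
p(q, X) = 88
l(194)/(√(p(75, -165) - 18681)) = 288/(√(88 - 18681)) = 288/(√(-18593)) = 288/((I*√18593)) = 288*(-I*√18593/18593) = -288*I*√18593/18593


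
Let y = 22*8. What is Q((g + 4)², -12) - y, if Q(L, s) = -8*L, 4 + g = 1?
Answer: -184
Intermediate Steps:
g = -3 (g = -4 + 1 = -3)
y = 176
Q((g + 4)², -12) - y = -8*(-3 + 4)² - 1*176 = -8*1² - 176 = -8*1 - 176 = -8 - 176 = -184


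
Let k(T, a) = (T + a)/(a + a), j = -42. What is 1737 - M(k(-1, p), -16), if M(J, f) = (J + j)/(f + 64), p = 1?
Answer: 13903/8 ≈ 1737.9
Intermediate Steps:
k(T, a) = (T + a)/(2*a) (k(T, a) = (T + a)/((2*a)) = (T + a)*(1/(2*a)) = (T + a)/(2*a))
M(J, f) = (-42 + J)/(64 + f) (M(J, f) = (J - 42)/(f + 64) = (-42 + J)/(64 + f))
1737 - M(k(-1, p), -16) = 1737 - (-42 + (½)*(-1 + 1)/1)/(64 - 16) = 1737 - (-42 + (½)*1*0)/48 = 1737 - (-42 + 0)/48 = 1737 - (-42)/48 = 1737 - 1*(-7/8) = 1737 + 7/8 = 13903/8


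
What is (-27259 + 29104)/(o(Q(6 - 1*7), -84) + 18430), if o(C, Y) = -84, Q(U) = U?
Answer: 1845/18346 ≈ 0.10057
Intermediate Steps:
(-27259 + 29104)/(o(Q(6 - 1*7), -84) + 18430) = (-27259 + 29104)/(-84 + 18430) = 1845/18346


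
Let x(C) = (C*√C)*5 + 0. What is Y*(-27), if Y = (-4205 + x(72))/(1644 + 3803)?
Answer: 113535/5447 - 58320*√2/5447 ≈ 5.7019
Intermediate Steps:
x(C) = 5*C^(3/2) (x(C) = C^(3/2)*5 + 0 = 5*C^(3/2) + 0 = 5*C^(3/2))
Y = -4205/5447 + 2160*√2/5447 (Y = (-4205 + 5*72^(3/2))/(1644 + 3803) = (-4205 + 5*(432*√2))/5447 = (-4205 + 2160*√2)*(1/5447) = -4205/5447 + 2160*√2/5447 ≈ -0.21118)
Y*(-27) = (-4205/5447 + 2160*√2/5447)*(-27) = 113535/5447 - 58320*√2/5447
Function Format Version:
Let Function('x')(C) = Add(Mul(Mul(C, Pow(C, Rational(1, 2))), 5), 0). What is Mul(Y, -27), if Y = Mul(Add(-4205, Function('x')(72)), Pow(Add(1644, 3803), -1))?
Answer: Add(Rational(113535, 5447), Mul(Rational(-58320, 5447), Pow(2, Rational(1, 2)))) ≈ 5.7019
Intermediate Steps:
Function('x')(C) = Mul(5, Pow(C, Rational(3, 2))) (Function('x')(C) = Add(Mul(Pow(C, Rational(3, 2)), 5), 0) = Add(Mul(5, Pow(C, Rational(3, 2))), 0) = Mul(5, Pow(C, Rational(3, 2))))
Y = Add(Rational(-4205, 5447), Mul(Rational(2160, 5447), Pow(2, Rational(1, 2)))) (Y = Mul(Add(-4205, Mul(5, Pow(72, Rational(3, 2)))), Pow(Add(1644, 3803), -1)) = Mul(Add(-4205, Mul(5, Mul(432, Pow(2, Rational(1, 2))))), Pow(5447, -1)) = Mul(Add(-4205, Mul(2160, Pow(2, Rational(1, 2)))), Rational(1, 5447)) = Add(Rational(-4205, 5447), Mul(Rational(2160, 5447), Pow(2, Rational(1, 2)))) ≈ -0.21118)
Mul(Y, -27) = Mul(Add(Rational(-4205, 5447), Mul(Rational(2160, 5447), Pow(2, Rational(1, 2)))), -27) = Add(Rational(113535, 5447), Mul(Rational(-58320, 5447), Pow(2, Rational(1, 2))))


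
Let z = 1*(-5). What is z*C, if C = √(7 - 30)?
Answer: -5*I*√23 ≈ -23.979*I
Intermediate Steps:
z = -5
C = I*√23 (C = √(-23) = I*√23 ≈ 4.7958*I)
z*C = -5*I*√23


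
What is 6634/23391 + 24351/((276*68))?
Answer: 10059437/6362352 ≈ 1.5811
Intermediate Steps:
6634/23391 + 24351/((276*68)) = 6634*(1/23391) + 24351/18768 = 6634/23391 + 24351*(1/18768) = 6634/23391 + 8117/6256 = 10059437/6362352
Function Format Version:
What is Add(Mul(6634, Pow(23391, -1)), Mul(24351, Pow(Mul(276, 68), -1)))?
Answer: Rational(10059437, 6362352) ≈ 1.5811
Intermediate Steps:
Add(Mul(6634, Pow(23391, -1)), Mul(24351, Pow(Mul(276, 68), -1))) = Add(Mul(6634, Rational(1, 23391)), Mul(24351, Pow(18768, -1))) = Add(Rational(6634, 23391), Mul(24351, Rational(1, 18768))) = Add(Rational(6634, 23391), Rational(8117, 6256)) = Rational(10059437, 6362352)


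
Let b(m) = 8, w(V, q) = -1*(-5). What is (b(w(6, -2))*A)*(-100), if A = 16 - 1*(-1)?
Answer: -13600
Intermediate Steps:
w(V, q) = 5
A = 17 (A = 16 + 1 = 17)
(b(w(6, -2))*A)*(-100) = (8*17)*(-100) = 136*(-100) = -13600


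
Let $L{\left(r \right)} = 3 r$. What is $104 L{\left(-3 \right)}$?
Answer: $-936$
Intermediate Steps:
$104 L{\left(-3 \right)} = 104 \cdot 3 \left(-3\right) = 104 \left(-9\right) = -936$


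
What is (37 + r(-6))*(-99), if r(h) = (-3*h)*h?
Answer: 7029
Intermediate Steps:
r(h) = -3*h²
(37 + r(-6))*(-99) = (37 - 3*(-6)²)*(-99) = (37 - 3*36)*(-99) = (37 - 108)*(-99) = -71*(-99) = 7029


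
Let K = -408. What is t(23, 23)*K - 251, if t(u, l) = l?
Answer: -9635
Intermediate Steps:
t(23, 23)*K - 251 = 23*(-408) - 251 = -9384 - 251 = -9635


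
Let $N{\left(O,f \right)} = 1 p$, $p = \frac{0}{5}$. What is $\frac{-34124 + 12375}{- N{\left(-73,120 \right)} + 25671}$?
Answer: $- \frac{21749}{25671} \approx -0.84722$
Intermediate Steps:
$p = 0$ ($p = 0 \cdot \frac{1}{5} = 0$)
$N{\left(O,f \right)} = 0$ ($N{\left(O,f \right)} = 1 \cdot 0 = 0$)
$\frac{-34124 + 12375}{- N{\left(-73,120 \right)} + 25671} = \frac{-34124 + 12375}{\left(-1\right) 0 + 25671} = - \frac{21749}{0 + 25671} = - \frac{21749}{25671}$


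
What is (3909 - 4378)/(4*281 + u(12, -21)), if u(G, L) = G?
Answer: -469/1136 ≈ -0.41285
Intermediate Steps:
(3909 - 4378)/(4*281 + u(12, -21)) = (3909 - 4378)/(4*281 + 12) = -469/(1124 + 12) = -469/1136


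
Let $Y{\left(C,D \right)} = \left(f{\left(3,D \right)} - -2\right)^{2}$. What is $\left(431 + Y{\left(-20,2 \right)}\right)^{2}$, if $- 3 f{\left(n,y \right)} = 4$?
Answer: $\frac{15077689}{81} \approx 1.8614 \cdot 10^{5}$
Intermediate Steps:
$f{\left(n,y \right)} = - \frac{4}{3}$ ($f{\left(n,y \right)} = \left(- \frac{1}{3}\right) 4 = - \frac{4}{3}$)
$Y{\left(C,D \right)} = \frac{4}{9}$ ($Y{\left(C,D \right)} = \left(- \frac{4}{3} - -2\right)^{2} = \left(- \frac{4}{3} + 2\right)^{2} = \left(\frac{2}{3}\right)^{2} = \frac{4}{9}$)
$\left(431 + Y{\left(-20,2 \right)}\right)^{2} = \left(431 + \frac{4}{9}\right)^{2} = \left(\frac{3883}{9}\right)^{2} = \frac{15077689}{81}$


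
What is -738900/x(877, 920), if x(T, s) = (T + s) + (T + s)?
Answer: -123150/599 ≈ -205.59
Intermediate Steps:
x(T, s) = 2*T + 2*s
-738900/x(877, 920) = -738900/(2*877 + 2*920) = -738900/(1754 + 1840) = -738900/3594 = -738900*1/3594 = -123150/599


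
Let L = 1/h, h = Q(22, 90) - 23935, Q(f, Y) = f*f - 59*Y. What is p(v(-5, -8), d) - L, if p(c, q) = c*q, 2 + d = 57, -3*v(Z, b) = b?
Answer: 4218281/28761 ≈ 146.67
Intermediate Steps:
v(Z, b) = -b/3
d = 55 (d = -2 + 57 = 55)
Q(f, Y) = f² - 59*Y
h = -28761 (h = (22² - 59*90) - 23935 = (484 - 5310) - 23935 = -4826 - 23935 = -28761)
L = -1/28761 (L = 1/(-28761) = -1/28761 ≈ -3.4769e-5)
p(v(-5, -8), d) - L = -⅓*(-8)*55 - 1*(-1/28761) = (8/3)*55 + 1/28761 = 440/3 + 1/28761 = 4218281/28761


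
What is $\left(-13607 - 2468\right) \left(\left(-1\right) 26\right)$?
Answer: $417950$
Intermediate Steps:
$\left(-13607 - 2468\right) \left(\left(-1\right) 26\right) = \left(-13607 - 2468\right) \left(-26\right) = \left(-16075\right) \left(-26\right) = 417950$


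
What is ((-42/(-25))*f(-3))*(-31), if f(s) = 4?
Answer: -5208/25 ≈ -208.32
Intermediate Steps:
((-42/(-25))*f(-3))*(-31) = (-42/(-25)*4)*(-31) = (-42*(-1/25)*4)*(-31) = ((42/25)*4)*(-31) = (168/25)*(-31) = -5208/25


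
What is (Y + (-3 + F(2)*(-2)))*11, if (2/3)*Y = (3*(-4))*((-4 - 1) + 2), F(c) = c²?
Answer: 473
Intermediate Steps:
Y = 54 (Y = 3*((3*(-4))*((-4 - 1) + 2))/2 = 3*(-12*(-5 + 2))/2 = 3*(-12*(-3))/2 = (3/2)*36 = 54)
(Y + (-3 + F(2)*(-2)))*11 = (54 + (-3 + 2²*(-2)))*11 = (54 + (-3 + 4*(-2)))*11 = (54 + (-3 - 8))*11 = (54 - 11)*11 = 43*11 = 473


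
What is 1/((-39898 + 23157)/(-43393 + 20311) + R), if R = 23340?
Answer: 23082/538750621 ≈ 4.2844e-5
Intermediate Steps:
1/((-39898 + 23157)/(-43393 + 20311) + R) = 1/((-39898 + 23157)/(-43393 + 20311) + 23340) = 1/(-16741/(-23082) + 23340) = 1/(-16741*(-1/23082) + 23340) = 1/(16741/23082 + 23340) = 1/(538750621/23082) = 23082/538750621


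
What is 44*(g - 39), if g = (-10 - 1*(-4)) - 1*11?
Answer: -2464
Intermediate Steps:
g = -17 (g = (-10 + 4) - 11 = -6 - 11 = -17)
44*(g - 39) = 44*(-17 - 39) = 44*(-56) = -2464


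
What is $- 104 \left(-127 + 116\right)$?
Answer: $1144$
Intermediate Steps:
$- 104 \left(-127 + 116\right) = \left(-104\right) \left(-11\right) = 1144$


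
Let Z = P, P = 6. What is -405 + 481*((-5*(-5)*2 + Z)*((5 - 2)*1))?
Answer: 80403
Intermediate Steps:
Z = 6
-405 + 481*((-5*(-5)*2 + Z)*((5 - 2)*1)) = -405 + 481*((-5*(-5)*2 + 6)*((5 - 2)*1)) = -405 + 481*((25*2 + 6)*(3*1)) = -405 + 481*((50 + 6)*3) = -405 + 481*(56*3) = -405 + 481*168 = -405 + 80808 = 80403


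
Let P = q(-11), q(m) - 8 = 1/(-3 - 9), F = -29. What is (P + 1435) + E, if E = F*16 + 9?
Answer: 11855/12 ≈ 987.92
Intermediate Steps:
E = -455 (E = -29*16 + 9 = -464 + 9 = -455)
q(m) = 95/12 (q(m) = 8 + 1/(-3 - 9) = 8 + 1/(-12) = 8 - 1/12 = 95/12)
P = 95/12 ≈ 7.9167
(P + 1435) + E = (95/12 + 1435) - 455 = 17315/12 - 455 = 11855/12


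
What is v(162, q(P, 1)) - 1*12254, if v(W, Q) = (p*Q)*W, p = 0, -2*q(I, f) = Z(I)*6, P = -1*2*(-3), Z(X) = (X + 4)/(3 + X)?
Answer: -12254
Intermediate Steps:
Z(X) = (4 + X)/(3 + X)
P = 6 (P = -2*(-3) = 6)
q(I, f) = -3*(4 + I)/(3 + I) (q(I, f) = -(4 + I)/(3 + I)*6/2 = -3*(4 + I)/(3 + I))
v(W, Q) = 0 (v(W, Q) = (0*Q)*W = 0*W = 0)
v(162, q(P, 1)) - 1*12254 = 0 - 1*12254 = 0 - 12254 = -12254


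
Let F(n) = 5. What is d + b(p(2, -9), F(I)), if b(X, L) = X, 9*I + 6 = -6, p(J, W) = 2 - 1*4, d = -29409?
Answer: -29411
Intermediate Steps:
p(J, W) = -2 (p(J, W) = 2 - 4 = -2)
I = -4/3 (I = -2/3 + (1/9)*(-6) = -2/3 - 2/3 = -4/3 ≈ -1.3333)
d + b(p(2, -9), F(I)) = -29409 - 2 = -29411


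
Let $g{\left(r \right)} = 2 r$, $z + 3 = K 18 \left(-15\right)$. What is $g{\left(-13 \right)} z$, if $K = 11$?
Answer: $77298$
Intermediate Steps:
$z = -2973$ ($z = -3 + 11 \cdot 18 \left(-15\right) = -3 + 198 \left(-15\right) = -3 - 2970 = -2973$)
$g{\left(-13 \right)} z = 2 \left(-13\right) \left(-2973\right) = \left(-26\right) \left(-2973\right) = 77298$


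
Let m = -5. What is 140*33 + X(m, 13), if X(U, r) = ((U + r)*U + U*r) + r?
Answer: 4528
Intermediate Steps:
X(U, r) = r + U*r + U*(U + r) (X(U, r) = (U*(U + r) + U*r) + r = (U*r + U*(U + r)) + r = r + U*r + U*(U + r))
140*33 + X(m, 13) = 140*33 + (13 + (-5)² + 2*(-5)*13) = 4620 + (13 + 25 - 130) = 4620 - 92 = 4528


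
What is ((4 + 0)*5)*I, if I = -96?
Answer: -1920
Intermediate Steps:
((4 + 0)*5)*I = ((4 + 0)*5)*(-96) = (4*5)*(-96) = 20*(-96) = -1920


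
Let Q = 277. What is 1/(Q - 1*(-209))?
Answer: 1/486 ≈ 0.0020576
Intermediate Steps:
1/(Q - 1*(-209)) = 1/(277 - 1*(-209)) = 1/(277 + 209) = 1/486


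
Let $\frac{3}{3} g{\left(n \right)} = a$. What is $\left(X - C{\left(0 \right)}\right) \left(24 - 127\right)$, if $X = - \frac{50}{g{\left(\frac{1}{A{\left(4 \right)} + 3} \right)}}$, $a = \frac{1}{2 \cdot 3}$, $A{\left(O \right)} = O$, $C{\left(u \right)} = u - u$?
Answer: $30900$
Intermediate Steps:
$C{\left(u \right)} = 0$
$a = \frac{1}{6} \approx 0.16667$
$g{\left(n \right)} = \frac{1}{6}$
$X = -300$ ($X = - 50 \frac{1}{\frac{1}{6}} = \left(-50\right) 6 = -300$)
$\left(X - C{\left(0 \right)}\right) \left(24 - 127\right) = \left(-300 - 0\right) \left(24 - 127\right) = \left(-300 + 0\right) \left(-103\right) = \left(-300\right) \left(-103\right) = 30900$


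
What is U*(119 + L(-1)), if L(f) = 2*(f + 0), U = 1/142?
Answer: 117/142 ≈ 0.82394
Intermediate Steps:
U = 1/142 ≈ 0.0070423
L(f) = 2*f
U*(119 + L(-1)) = (119 + 2*(-1))/142 = (119 - 2)/142 = (1/142)*117 = 117/142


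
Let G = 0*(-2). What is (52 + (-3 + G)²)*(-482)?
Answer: -29402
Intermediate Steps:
G = 0
(52 + (-3 + G)²)*(-482) = (52 + (-3 + 0)²)*(-482) = (52 + (-3)²)*(-482) = (52 + 9)*(-482) = 61*(-482) = -29402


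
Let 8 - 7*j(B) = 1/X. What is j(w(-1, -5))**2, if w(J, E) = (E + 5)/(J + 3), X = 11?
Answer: 7569/5929 ≈ 1.2766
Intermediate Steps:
w(J, E) = (5 + E)/(3 + J)
j(B) = 87/77 (j(B) = 8/7 - 1/7/11 = 8/7 - 1/7*1/11 = 8/7 - 1/77 = 87/77)
j(w(-1, -5))**2 = (87/77)**2 = 7569/5929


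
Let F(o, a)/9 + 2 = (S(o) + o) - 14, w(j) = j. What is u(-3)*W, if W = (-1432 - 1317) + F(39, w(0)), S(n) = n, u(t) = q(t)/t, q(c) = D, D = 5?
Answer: 10955/3 ≈ 3651.7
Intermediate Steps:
q(c) = 5
u(t) = 5/t
F(o, a) = -144 + 18*o (F(o, a) = -18 + 9*((o + o) - 14) = -18 + 9*(2*o - 14) = -18 + 9*(-14 + 2*o) = -18 + (-126 + 18*o) = -144 + 18*o)
W = -2191 (W = (-1432 - 1317) + (-144 + 18*39) = -2749 + (-144 + 702) = -2749 + 558 = -2191)
u(-3)*W = (5/(-3))*(-2191) = (5*(-⅓))*(-2191) = -5/3*(-2191) = 10955/3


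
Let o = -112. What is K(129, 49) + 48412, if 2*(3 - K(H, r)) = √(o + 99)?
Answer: 48415 - I*√13/2 ≈ 48415.0 - 1.8028*I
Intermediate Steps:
K(H, r) = 3 - I*√13/2 (K(H, r) = 3 - √(-112 + 99)/2 = 3 - I*√13/2)
K(129, 49) + 48412 = (3 - I*√13/2) + 48412 = 48415 - I*√13/2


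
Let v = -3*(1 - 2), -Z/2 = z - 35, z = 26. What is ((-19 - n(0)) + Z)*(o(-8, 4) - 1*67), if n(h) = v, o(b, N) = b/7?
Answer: 1908/7 ≈ 272.57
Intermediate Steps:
o(b, N) = b/7 (o(b, N) = b*(1/7) = b/7)
Z = 18 (Z = -2*(26 - 35) = -2*(-9) = 18)
v = 3 (v = -3*(-1) = 3)
n(h) = 3
((-19 - n(0)) + Z)*(o(-8, 4) - 1*67) = ((-19 - 1*3) + 18)*((1/7)*(-8) - 1*67) = ((-19 - 3) + 18)*(-8/7 - 67) = (-22 + 18)*(-477/7) = -4*(-477/7) = 1908/7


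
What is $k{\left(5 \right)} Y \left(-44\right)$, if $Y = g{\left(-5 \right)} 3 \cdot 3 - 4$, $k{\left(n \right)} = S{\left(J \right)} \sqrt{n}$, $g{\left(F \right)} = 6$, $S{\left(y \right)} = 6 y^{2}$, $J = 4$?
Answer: $- 211200 \sqrt{5} \approx -4.7226 \cdot 10^{5}$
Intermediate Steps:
$k{\left(n \right)} = 96 \sqrt{n}$ ($k{\left(n \right)} = 6 \cdot 4^{2} \sqrt{n} = 6 \cdot 16 \sqrt{n} = 96 \sqrt{n}$)
$Y = 50$ ($Y = 6 \cdot 3 \cdot 3 - 4 = 18 \cdot 3 - 4 = 54 - 4 = 50$)
$k{\left(5 \right)} Y \left(-44\right) = 96 \sqrt{5} \cdot 50 \left(-44\right) = 4800 \sqrt{5} \left(-44\right) = - 211200 \sqrt{5}$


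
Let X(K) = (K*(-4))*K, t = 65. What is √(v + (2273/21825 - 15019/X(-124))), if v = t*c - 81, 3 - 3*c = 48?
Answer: I*√137451657851701/360840 ≈ 32.491*I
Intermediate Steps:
c = -15 (c = 1 - ⅓*48 = 1 - 16 = -15)
X(K) = -4*K² (X(K) = (-4*K)*K = -4*K²)
v = -1056 (v = 65*(-15) - 81 = -975 - 81 = -1056)
√(v + (2273/21825 - 15019/X(-124))) = √(-1056 + (2273/21825 - 15019/((-4*(-124)²)))) = √(-1056 + (2273*(1/21825) - 15019/((-4*15376)))) = √(-1056 + (2273/21825 - 15019/(-61504))) = √(-1056 + (2273/21825 - 15019*(-1/61504))) = √(-1056 + (2273/21825 + 15019/61504)) = √(-1056 + 467588267/1342324800) = √(-1417027400533/1342324800) = I*√137451657851701/360840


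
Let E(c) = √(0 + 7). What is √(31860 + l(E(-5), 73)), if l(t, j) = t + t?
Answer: √(31860 + 2*√7) ≈ 178.51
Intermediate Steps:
E(c) = √7
l(t, j) = 2*t
√(31860 + l(E(-5), 73)) = √(31860 + 2*√7)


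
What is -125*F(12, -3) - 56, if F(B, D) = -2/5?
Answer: -6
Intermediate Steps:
F(B, D) = -⅖ (F(B, D) = -2*⅕ = -⅖)
-125*F(12, -3) - 56 = -125*(-⅖) - 56 = 50 - 56 = -6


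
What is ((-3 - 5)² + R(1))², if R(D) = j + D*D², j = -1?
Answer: 4096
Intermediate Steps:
R(D) = -1 + D³ (R(D) = -1 + D*D² = -1 + D³)
((-3 - 5)² + R(1))² = ((-3 - 5)² + (-1 + 1³))² = ((-8)² + (-1 + 1))² = (64 + 0)² = 64² = 4096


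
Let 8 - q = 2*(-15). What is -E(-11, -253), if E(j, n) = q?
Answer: -38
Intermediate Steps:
q = 38 (q = 8 - 2*(-15) = 8 - 1*(-30) = 8 + 30 = 38)
E(j, n) = 38
-E(-11, -253) = -1*38 = -38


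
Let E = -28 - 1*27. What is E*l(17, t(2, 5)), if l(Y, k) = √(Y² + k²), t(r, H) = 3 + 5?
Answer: -55*√353 ≈ -1033.4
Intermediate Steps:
t(r, H) = 8
E = -55 (E = -28 - 27 = -55)
E*l(17, t(2, 5)) = -55*√(17² + 8²) = -55*√(289 + 64) = -55*√353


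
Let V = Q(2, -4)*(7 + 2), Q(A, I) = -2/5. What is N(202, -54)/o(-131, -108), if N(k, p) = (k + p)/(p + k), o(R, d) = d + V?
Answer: -5/558 ≈ -0.0089606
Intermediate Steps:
Q(A, I) = -2/5 (Q(A, I) = -2*1/5 = -2/5)
V = -18/5 (V = -2*(7 + 2)/5 = -2/5*9 = -18/5 ≈ -3.6000)
o(R, d) = -18/5 + d (o(R, d) = d - 18/5 = -18/5 + d)
N(k, p) = 1 (N(k, p) = (k + p)/(k + p) = 1)
N(202, -54)/o(-131, -108) = 1/(-18/5 - 108) = 1/(-558/5) = 1*(-5/558) = -5/558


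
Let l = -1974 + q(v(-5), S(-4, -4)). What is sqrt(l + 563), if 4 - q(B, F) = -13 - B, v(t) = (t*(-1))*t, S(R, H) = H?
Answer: I*sqrt(1419) ≈ 37.67*I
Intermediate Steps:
v(t) = -t**2 (v(t) = (-t)*t = -t**2)
q(B, F) = 17 + B (q(B, F) = 4 - (-13 - B) = 4 + (13 + B) = 17 + B)
l = -1982 (l = -1974 + (17 - 1*(-5)**2) = -1974 + (17 - 1*25) = -1974 + (17 - 25) = -1974 - 8 = -1982)
sqrt(l + 563) = sqrt(-1982 + 563) = sqrt(-1419) = I*sqrt(1419)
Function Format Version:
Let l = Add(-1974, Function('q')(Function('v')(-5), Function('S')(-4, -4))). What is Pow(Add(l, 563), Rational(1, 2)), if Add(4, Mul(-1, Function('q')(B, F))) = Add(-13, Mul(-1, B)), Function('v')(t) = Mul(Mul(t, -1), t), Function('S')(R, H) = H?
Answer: Mul(I, Pow(1419, Rational(1, 2))) ≈ Mul(37.670, I)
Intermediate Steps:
Function('v')(t) = Mul(-1, Pow(t, 2)) (Function('v')(t) = Mul(Mul(-1, t), t) = Mul(-1, Pow(t, 2)))
Function('q')(B, F) = Add(17, B) (Function('q')(B, F) = Add(4, Mul(-1, Add(-13, Mul(-1, B)))) = Add(4, Add(13, B)) = Add(17, B))
l = -1982 (l = Add(-1974, Add(17, Mul(-1, Pow(-5, 2)))) = Add(-1974, Add(17, Mul(-1, 25))) = Add(-1974, Add(17, -25)) = Add(-1974, -8) = -1982)
Pow(Add(l, 563), Rational(1, 2)) = Pow(Add(-1982, 563), Rational(1, 2)) = Pow(-1419, Rational(1, 2)) = Mul(I, Pow(1419, Rational(1, 2)))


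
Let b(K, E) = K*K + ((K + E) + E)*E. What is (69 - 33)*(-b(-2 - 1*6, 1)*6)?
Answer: -12528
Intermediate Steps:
b(K, E) = K² + E*(K + 2*E) (b(K, E) = K² + ((E + K) + E)*E = K² + (K + 2*E)*E = K² + E*(K + 2*E))
(69 - 33)*(-b(-2 - 1*6, 1)*6) = (69 - 33)*(-((-2 - 1*6)² + 2*1² + 1*(-2 - 1*6))*6) = 36*(-((-2 - 6)² + 2*1 + 1*(-2 - 6))*6) = 36*(-((-8)² + 2 + 1*(-8))*6) = 36*(-(64 + 2 - 8)*6) = 36*(-1*58*6) = 36*(-58*6) = 36*(-348) = -12528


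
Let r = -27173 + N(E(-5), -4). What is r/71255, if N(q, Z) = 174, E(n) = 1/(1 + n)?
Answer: -26999/71255 ≈ -0.37891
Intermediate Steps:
r = -26999 (r = -27173 + 174 = -26999)
r/71255 = -26999/71255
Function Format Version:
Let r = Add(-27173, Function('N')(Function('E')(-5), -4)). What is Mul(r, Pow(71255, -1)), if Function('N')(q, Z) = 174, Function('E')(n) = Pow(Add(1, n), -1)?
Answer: Rational(-26999, 71255) ≈ -0.37891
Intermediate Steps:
r = -26999 (r = Add(-27173, 174) = -26999)
Mul(r, Pow(71255, -1)) = Mul(-26999, Pow(71255, -1)) = Mul(-26999, Rational(1, 71255)) = Rational(-26999, 71255)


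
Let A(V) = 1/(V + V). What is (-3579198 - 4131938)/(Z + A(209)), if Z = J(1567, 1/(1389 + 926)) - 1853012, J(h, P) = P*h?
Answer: 7461834973120/1793103464719 ≈ 4.1614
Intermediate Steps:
Z = -4289721213/2315 (Z = 1567/(1389 + 926) - 1853012 = 1567/2315 - 1853012 = -4289721213/2315 ≈ -1.8530e+6)
A(V) = 1/(2*V)
(-3579198 - 4131938)/(Z + A(209)) = (-3579198 - 4131938)/(-4289721213/2315 + (½)/209) = -7711136/(-4289721213/2315 + (½)*(1/209)) = -7711136/(-4289721213/2315 + 1/418) = -7711136/(-1793103464719/967670) = -7711136*(-967670/1793103464719) = 7461834973120/1793103464719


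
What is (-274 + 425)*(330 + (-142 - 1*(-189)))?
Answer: 56927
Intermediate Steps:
(-274 + 425)*(330 + (-142 - 1*(-189))) = 151*(330 + (-142 + 189)) = 151*(330 + 47) = 151*377 = 56927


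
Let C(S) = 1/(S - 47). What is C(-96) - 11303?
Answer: -1616330/143 ≈ -11303.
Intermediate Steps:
C(S) = 1/(-47 + S)
C(-96) - 11303 = 1/(-47 - 96) - 11303 = 1/(-143) - 11303 = -1/143 - 11303 = -1616330/143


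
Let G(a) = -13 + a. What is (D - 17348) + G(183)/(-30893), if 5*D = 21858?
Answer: -2004400476/154465 ≈ -12976.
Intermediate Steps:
D = 21858/5 (D = (1/5)*21858 = 21858/5 ≈ 4371.6)
(D - 17348) + G(183)/(-30893) = (21858/5 - 17348) + (-13 + 183)/(-30893) = -64882/5 + 170*(-1/30893) = -64882/5 - 170/30893 = -2004400476/154465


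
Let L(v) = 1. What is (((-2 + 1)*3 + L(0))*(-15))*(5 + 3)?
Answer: 240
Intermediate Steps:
(((-2 + 1)*3 + L(0))*(-15))*(5 + 3) = (((-2 + 1)*3 + 1)*(-15))*(5 + 3) = ((-1*3 + 1)*(-15))*8 = ((-3 + 1)*(-15))*8 = -2*(-15)*8 = 30*8 = 240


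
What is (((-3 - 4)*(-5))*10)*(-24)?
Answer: -8400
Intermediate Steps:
(((-3 - 4)*(-5))*10)*(-24) = (-7*(-5)*10)*(-24) = (35*10)*(-24) = 350*(-24) = -8400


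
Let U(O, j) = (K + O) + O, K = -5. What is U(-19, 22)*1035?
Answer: -44505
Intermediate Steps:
U(O, j) = -5 + 2*O (U(O, j) = (-5 + O) + O = -5 + 2*O)
U(-19, 22)*1035 = (-5 + 2*(-19))*1035 = (-5 - 38)*1035 = -43*1035 = -44505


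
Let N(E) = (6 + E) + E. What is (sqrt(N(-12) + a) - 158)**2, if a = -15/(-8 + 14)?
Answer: (316 - I*sqrt(82))**2/4 ≈ 24944.0 - 1430.8*I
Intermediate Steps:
N(E) = 6 + 2*E
a = -5/2 (a = -15/6 = (1/6)*(-15) = -5/2 ≈ -2.5000)
(sqrt(N(-12) + a) - 158)**2 = (sqrt((6 + 2*(-12)) - 5/2) - 158)**2 = (sqrt((6 - 24) - 5/2) - 158)**2 = (sqrt(-18 - 5/2) - 158)**2 = (sqrt(-41/2) - 158)**2 = (I*sqrt(82)/2 - 158)**2 = (-158 + I*sqrt(82)/2)**2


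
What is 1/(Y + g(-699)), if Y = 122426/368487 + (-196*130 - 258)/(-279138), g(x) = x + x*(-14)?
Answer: 17143120701/155786814121186 ≈ 0.00011004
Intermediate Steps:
g(x) = -13*x (g(x) = x - 14*x = -13*x)
Y = 7276311199/17143120701 (Y = 122426*(1/368487) + (-25480 - 258)*(-1/279138) = 122426/368487 - 25738*(-1/279138) = 122426/368487 + 12869/139569 = 7276311199/17143120701 ≈ 0.42445)
1/(Y + g(-699)) = 1/(7276311199/17143120701 - 13*(-699)) = 1/(7276311199/17143120701 + 9087) = 1/(155786814121186/17143120701) = 17143120701/155786814121186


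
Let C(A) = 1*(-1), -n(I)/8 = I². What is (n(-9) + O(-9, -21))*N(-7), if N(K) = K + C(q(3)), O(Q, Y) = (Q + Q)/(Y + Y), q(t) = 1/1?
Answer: 36264/7 ≈ 5180.6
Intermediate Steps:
q(t) = 1
n(I) = -8*I²
O(Q, Y) = Q/Y (O(Q, Y) = (2*Q)/((2*Y)) = (2*Q)*(1/(2*Y)) = Q/Y)
C(A) = -1
N(K) = -1 + K (N(K) = K - 1 = -1 + K)
(n(-9) + O(-9, -21))*N(-7) = (-8*(-9)² - 9/(-21))*(-1 - 7) = (-8*81 - 9*(-1/21))*(-8) = (-648 + 3/7)*(-8) = -4533/7*(-8) = 36264/7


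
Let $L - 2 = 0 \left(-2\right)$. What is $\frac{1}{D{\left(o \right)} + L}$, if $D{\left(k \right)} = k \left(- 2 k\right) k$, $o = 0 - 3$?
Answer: $\frac{1}{56} \approx 0.017857$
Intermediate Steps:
$o = -3$ ($o = 0 - 3 = -3$)
$D{\left(k \right)} = - 2 k^{3}$ ($D{\left(k \right)} = - 2 k^{2} k = - 2 k^{3}$)
$L = 2$ ($L = 2 + 0 \left(-2\right) = 2 + 0 = 2$)
$\frac{1}{D{\left(o \right)} + L} = \frac{1}{- 2 \left(-3\right)^{3} + 2} = \frac{1}{\left(-2\right) \left(-27\right) + 2} = \frac{1}{54 + 2} = \frac{1}{56}$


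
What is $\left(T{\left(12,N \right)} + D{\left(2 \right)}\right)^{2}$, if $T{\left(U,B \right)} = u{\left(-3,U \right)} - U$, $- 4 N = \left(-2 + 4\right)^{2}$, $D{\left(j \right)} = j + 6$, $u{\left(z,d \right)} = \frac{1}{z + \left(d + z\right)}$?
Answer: $\frac{529}{36} \approx 14.694$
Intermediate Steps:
$u{\left(z,d \right)} = \frac{1}{d + 2 z}$
$D{\left(j \right)} = 6 + j$
$N = -1$ ($N = - \frac{\left(-2 + 4\right)^{2}}{4} = - \frac{2^{2}}{4} = \left(- \frac{1}{4}\right) 4 = -1$)
$T{\left(U,B \right)} = \frac{1}{-6 + U} - U$ ($T{\left(U,B \right)} = \frac{1}{U + 2 \left(-3\right)} - U = \frac{1}{U - 6} - U = \frac{1}{-6 + U} - U$)
$\left(T{\left(12,N \right)} + D{\left(2 \right)}\right)^{2} = \left(\frac{1 - 12 \left(-6 + 12\right)}{-6 + 12} + \left(6 + 2\right)\right)^{2} = \left(\frac{1 - 12 \cdot 6}{6} + 8\right)^{2} = \left(\frac{1 - 72}{6} + 8\right)^{2} = \left(\frac{1}{6} \left(-71\right) + 8\right)^{2} = \left(- \frac{71}{6} + 8\right)^{2} = \left(- \frac{23}{6}\right)^{2} = \frac{529}{36}$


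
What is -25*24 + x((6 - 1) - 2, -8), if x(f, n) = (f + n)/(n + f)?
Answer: -599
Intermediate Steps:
x(f, n) = 1 (x(f, n) = (f + n)/(f + n) = 1)
-25*24 + x((6 - 1) - 2, -8) = -25*24 + 1 = -600 + 1 = -599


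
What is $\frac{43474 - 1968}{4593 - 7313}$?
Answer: $- \frac{20753}{1360} \approx -15.26$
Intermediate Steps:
$\frac{43474 - 1968}{4593 - 7313} = \frac{41506}{-2720} = 41506 \left(- \frac{1}{2720}\right) = - \frac{20753}{1360}$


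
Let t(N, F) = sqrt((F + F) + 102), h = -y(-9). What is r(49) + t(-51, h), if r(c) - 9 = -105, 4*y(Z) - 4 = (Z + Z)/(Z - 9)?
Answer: -96 + sqrt(398)/2 ≈ -86.025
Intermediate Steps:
y(Z) = 1 + Z/(2*(-9 + Z)) (y(Z) = 1 + ((Z + Z)/(Z - 9))/4 = 1 + ((2*Z)/(-9 + Z))/4 = 1 + (2*Z/(-9 + Z))/4 = 1 + Z/(2*(-9 + Z)))
r(c) = -96 (r(c) = 9 - 105 = -96)
h = -5/4 (h = -3*(-6 - 9)/(2*(-9 - 9)) = -3*(-15)/(2*(-18)) = -3*(-1)*(-15)/(2*18) = -1*5/4 = -5/4 ≈ -1.2500)
t(N, F) = sqrt(102 + 2*F) (t(N, F) = sqrt(2*F + 102) = sqrt(102 + 2*F))
r(49) + t(-51, h) = -96 + sqrt(102 + 2*(-5/4)) = -96 + sqrt(102 - 5/2) = -96 + sqrt(199/2) = -96 + sqrt(398)/2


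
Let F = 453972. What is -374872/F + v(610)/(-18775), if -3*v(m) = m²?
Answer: 164231462/28411081 ≈ 5.7805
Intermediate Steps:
v(m) = -m²/3
-374872/F + v(610)/(-18775) = -374872/453972 - ⅓*610²/(-18775) = -374872*1/453972 - ⅓*372100*(-1/18775) = -93718/113493 - 372100/3*(-1/18775) = -93718/113493 + 14884/2253 = 164231462/28411081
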